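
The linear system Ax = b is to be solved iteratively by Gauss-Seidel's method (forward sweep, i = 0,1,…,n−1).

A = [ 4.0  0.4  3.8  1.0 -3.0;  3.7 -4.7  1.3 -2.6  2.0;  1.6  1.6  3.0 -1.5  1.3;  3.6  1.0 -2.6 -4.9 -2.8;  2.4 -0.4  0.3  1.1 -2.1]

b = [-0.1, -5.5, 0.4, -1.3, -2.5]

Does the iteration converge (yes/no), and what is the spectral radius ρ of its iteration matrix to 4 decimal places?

Write A = D+L+U with D = diag(4, -4.7, 3, -4.9, -2.1).
Gauss-Seidel: T = -(D+L)⁻¹U, row 0 first, T[0,3] = -(1)/(4) = -0.2500; later rows by forward substitution.
  T[0,:] = [+0.0000 -0.1000 -0.9500 -0.2500 +0.7500]
  T[1,:] = [+0.0000 -0.0787 -0.4713 -0.7500 +1.0160]
  T[2,:] = [+0.0000 +0.0953 +0.7580 +1.0333 -1.3752]
  T[3,:] = [+0.0000 -0.1401 -1.1963 -0.8850 +0.9166]
  T[4,:] = [+0.0000 -0.1591 -1.5143 -0.4588 +0.9473]
|roots of det(T-λI)|: 1.6422, 0.5310, 0.5310, 0.0195, 0.0000.
ρ(T) = max|λ| = 1.6422; 1.6422 > 1, so it fails to converge.

no, ρ = 1.6422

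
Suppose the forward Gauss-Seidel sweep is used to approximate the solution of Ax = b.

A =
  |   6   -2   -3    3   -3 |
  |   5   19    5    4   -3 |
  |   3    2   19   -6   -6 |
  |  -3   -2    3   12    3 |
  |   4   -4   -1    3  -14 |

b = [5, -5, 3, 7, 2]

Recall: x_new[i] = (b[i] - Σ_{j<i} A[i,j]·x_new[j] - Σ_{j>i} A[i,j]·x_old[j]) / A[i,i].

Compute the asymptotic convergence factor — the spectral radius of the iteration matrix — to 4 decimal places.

0.5789

A = D + L + U where D = diag(6, 19, 19, 12, -14).
Gauss-Seidel: T = -(D+L)⁻¹U, row 0 first, T[0,4] = -(-3)/(6) = +0.5000; later rows by forward substitution.
  T[0,:] = [+0.0000 +0.3333 +0.5000 -0.5000 +0.5000]
  T[1,:] = [+0.0000 -0.0877 -0.3947 -0.0789 +0.0263]
  T[2,:] = [+0.0000 -0.0434 -0.0374 +0.4030 +0.2341]
  T[3,:] = [+0.0000 +0.0796 +0.0686 -0.2389 -0.1791]
  T[4,:] = [+0.0000 +0.1404 +0.2730 -0.2003 +0.0802]
eigenvalue magnitudes: 0.5789, 0.2162, 0.1257, 0.1257, 0.0000.
spectral radius ρ = 0.5789; 0.5789 < 1: convergent.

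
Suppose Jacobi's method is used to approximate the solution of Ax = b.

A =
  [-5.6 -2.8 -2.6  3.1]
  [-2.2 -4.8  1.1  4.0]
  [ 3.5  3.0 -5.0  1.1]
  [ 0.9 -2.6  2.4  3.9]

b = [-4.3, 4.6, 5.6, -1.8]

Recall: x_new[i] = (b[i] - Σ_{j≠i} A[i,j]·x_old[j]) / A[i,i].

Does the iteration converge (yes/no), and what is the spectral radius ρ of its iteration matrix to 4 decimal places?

A = D + L + U where D = diag(-5.6, -4.8, -5, 3.9).
Jacobi: T = -D⁻¹(L+U), T[0,3] = -(3.1)/(-5.6) = +0.5536; T[0,0] = 0.
  T[0,:] = [+0.0000 -0.5000 -0.4643 +0.5536]
  T[1,:] = [-0.4583 +0.0000 +0.2292 +0.8333]
  T[2,:] = [+0.7000 +0.6000 +0.0000 +0.2200]
  T[3,:] = [-0.2308 +0.6667 -0.6154 +0.0000]
eigenvalue magnitudes: 1.1365, 0.8359, 0.8359, 0.8213.
spectral radius ρ = 1.1365; 1.1365 > 1 ⇒ diverges.

no, ρ = 1.1365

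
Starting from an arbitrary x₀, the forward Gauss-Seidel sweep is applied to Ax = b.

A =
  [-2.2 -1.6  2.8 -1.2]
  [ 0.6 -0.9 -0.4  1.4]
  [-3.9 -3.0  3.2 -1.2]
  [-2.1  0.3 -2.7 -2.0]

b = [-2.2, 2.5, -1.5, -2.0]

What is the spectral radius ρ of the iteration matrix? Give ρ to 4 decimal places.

Let D = diag(-2.2, -0.9, 3.2, -2); L, U the strict triangles.
T_GS = -(D+L)⁻¹U: row 0 first, T[0,3] = -(-1.2)/(-2.2) = -0.5455; later rows by forward substitution.
  T[0,:] = [+0.0000 -0.7273 +1.2727 -0.5455]
  T[1,:] = [+0.0000 -0.4848 +0.4040 +1.1919]
  T[2,:] = [+0.0000 -1.3409 +1.9299 +0.8277]
  T[3,:] = [+0.0000 +2.5011 -3.8812 -0.3658]
|roots of det(T-λI)|: 1.4868, 0.5603, 0.1528, 0.0000.
ρ(T) = max|λ| = 1.4868; 1.4868 > 1 ⇒ diverges.

1.4868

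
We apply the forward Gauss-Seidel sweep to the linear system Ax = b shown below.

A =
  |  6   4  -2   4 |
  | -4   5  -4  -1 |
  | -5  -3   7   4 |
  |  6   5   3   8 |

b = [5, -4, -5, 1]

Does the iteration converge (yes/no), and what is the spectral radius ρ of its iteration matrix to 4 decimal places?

Diagonal D = diag(6, 5, 7, 8); L, U strict lower/upper.
T_GS = -(D+L)⁻¹U: row 0 first, T[0,3] = -(4)/(6) = -0.6667; later rows by forward substitution.
  T[0,:] = [+0.0000 -0.6667 +0.3333 -0.6667]
  T[1,:] = [+0.0000 -0.5333 +1.0667 -0.3333]
  T[2,:] = [+0.0000 -0.7048 +0.6952 -1.1905]
  T[3,:] = [+0.0000 +1.0976 -1.1774 +1.1548]
eigenvalue magnitudes: 1.5252, 0.5052, 0.2967, 0.0000.
spectral radius ρ = 1.5252; 1.5252 > 1: divergent.

no, ρ = 1.5252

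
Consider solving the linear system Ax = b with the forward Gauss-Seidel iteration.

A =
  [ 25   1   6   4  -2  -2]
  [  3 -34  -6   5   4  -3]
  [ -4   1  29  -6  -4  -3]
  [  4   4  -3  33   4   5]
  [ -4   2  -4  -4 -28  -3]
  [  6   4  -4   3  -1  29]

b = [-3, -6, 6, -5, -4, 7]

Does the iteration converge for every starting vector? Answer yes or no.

Diagonal D = diag(25, -34, 29, 33, -28, 29); L, U strict lower/upper.
Gauss-Seidel: T = -(D+L)⁻¹U, row 0 first, T[0,4] = -(-2)/(25) = +0.0800; later rows by forward substitution.
  T[0,:] = [+0.0000  -0.0400  -0.2400  -0.1600  +0.0800  +0.0800]
  T[1,:] = [+0.0000  -0.0035  -0.1976  +0.1329  +0.1247  -0.0812]
  T[2,:] = [+0.0000  -0.0054  -0.0263  +0.1802  +0.1447  +0.1173]
  T[3,:] = [+0.0000  +0.0048  +0.0507  +0.0197  -0.1329  -0.1407]
  T[4,:] = [+0.0000  +0.0055  +0.0167  +0.0038  -0.0042  -0.1210]
  T[5,:] = [+0.0000  +0.0077  +0.0686  +0.0377  -0.0002  +0.0212]
eigenvalue magnitudes: 0.2054, 0.1213, 0.1213, 0.0896, 0.0145, 0.0000.
ρ = 0.2054; 0.2054 < 1, so it converges for any x₀.

yes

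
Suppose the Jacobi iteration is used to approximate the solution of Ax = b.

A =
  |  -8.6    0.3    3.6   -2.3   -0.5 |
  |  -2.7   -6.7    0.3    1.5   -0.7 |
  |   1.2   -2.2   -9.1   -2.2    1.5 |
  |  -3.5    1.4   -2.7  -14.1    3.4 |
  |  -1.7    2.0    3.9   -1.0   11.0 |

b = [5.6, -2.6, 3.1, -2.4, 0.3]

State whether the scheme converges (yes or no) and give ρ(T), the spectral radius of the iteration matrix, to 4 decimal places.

yes, ρ = 0.6021

Diagonal D = diag(-8.6, -6.7, -9.1, -14.1, 11); L, U strict lower/upper.
T_J = -D⁻¹(L+U): T[3,2] = -(-2.7)/(-14.1) = -0.1915; T[3,3] = 0.
  T[0,:] = [+0.0000 +0.0349 +0.4186 -0.2674 -0.0581]
  T[1,:] = [-0.4030 +0.0000 +0.0448 +0.2239 -0.1045]
  T[2,:] = [+0.1319 -0.2418 +0.0000 -0.2418 +0.1648]
  T[3,:] = [-0.2482 +0.0993 -0.1915 +0.0000 +0.2411]
  T[4,:] = [+0.1545 -0.1818 -0.3545 +0.0909 +0.0000]
|roots of det(T-λI)|: 0.6021, 0.3371, 0.3371, 0.2817, 0.0842.
ρ = 0.6021; 0.6021 < 1: convergent.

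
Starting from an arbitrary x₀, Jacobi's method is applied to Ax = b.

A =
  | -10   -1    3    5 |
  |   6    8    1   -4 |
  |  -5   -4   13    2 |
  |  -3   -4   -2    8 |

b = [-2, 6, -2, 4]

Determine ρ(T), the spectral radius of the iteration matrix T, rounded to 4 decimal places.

0.8564

Let D = diag(-10, 8, 13, 8); L, U the strict triangles.
Jacobi: T = -D⁻¹(L+U), T[2,3] = -(2)/(13) = -0.1538; T[2,2] = 0.
  T[0,:] = [+0.0000, -0.1000, +0.3000, +0.5000]
  T[1,:] = [-0.7500, +0.0000, -0.1250, +0.5000]
  T[2,:] = [+0.3846, +0.3077, +0.0000, -0.1538]
  T[3,:] = [+0.3750, +0.5000, +0.2500, +0.0000]
|λ(T)| sorted: 0.8564, 0.5466, 0.5466, 0.1193.
spectral radius ρ = 0.8564; 0.8564 < 1, so it converges for any x₀.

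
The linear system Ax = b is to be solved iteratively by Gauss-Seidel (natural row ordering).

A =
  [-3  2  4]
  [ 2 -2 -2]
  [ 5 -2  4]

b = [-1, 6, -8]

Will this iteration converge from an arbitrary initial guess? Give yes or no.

no

A = D + L + U where D = diag(-3, -2, 4).
T_GS = -(D+L)⁻¹U: row 0 first, T[0,2] = -(4)/(-3) = +1.3333; later rows by forward substitution.
  T[0,:] = [+0.0000, +0.6667, +1.3333]
  T[1,:] = [+0.0000, +0.6667, +0.3333]
  T[2,:] = [+0.0000, -0.5000, -1.5000]
|λ(T)| sorted: 1.4201, 0.5868, 0.0000.
ρ(T) = max|λ| = 1.4201; 1.4201 > 1, so it fails to converge.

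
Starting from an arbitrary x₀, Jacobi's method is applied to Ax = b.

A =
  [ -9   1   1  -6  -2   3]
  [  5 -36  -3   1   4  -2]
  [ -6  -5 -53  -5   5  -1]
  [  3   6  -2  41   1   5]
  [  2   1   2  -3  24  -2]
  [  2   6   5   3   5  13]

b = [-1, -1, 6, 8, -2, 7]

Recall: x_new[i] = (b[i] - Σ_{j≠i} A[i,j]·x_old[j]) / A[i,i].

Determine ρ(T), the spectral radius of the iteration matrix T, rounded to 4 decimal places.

0.3654

A = D + L + U where D = diag(-9, -36, -53, 41, 24, 13).
Jacobi: T = -D⁻¹(L+U), T[0,5] = -(3)/(-9) = +0.3333; T[0,0] = 0.
  T[0,:] = [+0.0000, +0.1111, +0.1111, -0.6667, -0.2222, +0.3333]
  T[1,:] = [+0.1389, +0.0000, -0.0833, +0.0278, +0.1111, -0.0556]
  T[2,:] = [-0.1132, -0.0943, +0.0000, -0.0943, +0.0943, -0.0189]
  T[3,:] = [-0.0732, -0.1463, +0.0488, +0.0000, -0.0244, -0.1220]
  T[4,:] = [-0.0833, -0.0417, -0.0833, +0.1250, +0.0000, +0.0833]
  T[5,:] = [-0.1538, -0.4615, -0.3846, -0.2308, -0.3846, +0.0000]
|λ(T)| sorted: 0.3654, 0.2971, 0.2665, 0.2665, 0.1360, 0.1360.
spectral radius ρ = 0.3654; 0.3654 < 1, so it converges for any x₀.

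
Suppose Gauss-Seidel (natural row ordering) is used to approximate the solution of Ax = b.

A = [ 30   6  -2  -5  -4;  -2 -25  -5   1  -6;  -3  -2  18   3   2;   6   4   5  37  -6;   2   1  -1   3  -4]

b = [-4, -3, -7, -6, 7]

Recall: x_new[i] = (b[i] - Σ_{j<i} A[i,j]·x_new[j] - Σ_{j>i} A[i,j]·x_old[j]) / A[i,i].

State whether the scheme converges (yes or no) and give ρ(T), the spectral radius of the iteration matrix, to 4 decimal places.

Split A = D + L + U, D = diag(30, -25, 18, 37, -4).
Gauss-Seidel: T = -(D+L)⁻¹U, row 0 first, T[0,3] = -(-5)/(30) = +0.1667; later rows by forward substitution.
  T[0,:] = [+0.0000  -0.2000  +0.0667  +0.1667  +0.1333]
  T[1,:] = [+0.0000  +0.0160  -0.2053  +0.0267  -0.2507]
  T[2,:] = [+0.0000  -0.0316  -0.0117  -0.1359  -0.1167]
  T[3,:] = [+0.0000  +0.0350  +0.0130  -0.0115  +0.1834]
  T[4,:] = [+0.0000  -0.0619  -0.0053  +0.1153  +0.1707]
|roots of det(T-λI)|: 0.2659, 0.1354, 0.1225, 0.1225, 0.0000.
ρ(T) = max|λ| = 0.2659; 0.2659 < 1: convergent.

yes, ρ = 0.2659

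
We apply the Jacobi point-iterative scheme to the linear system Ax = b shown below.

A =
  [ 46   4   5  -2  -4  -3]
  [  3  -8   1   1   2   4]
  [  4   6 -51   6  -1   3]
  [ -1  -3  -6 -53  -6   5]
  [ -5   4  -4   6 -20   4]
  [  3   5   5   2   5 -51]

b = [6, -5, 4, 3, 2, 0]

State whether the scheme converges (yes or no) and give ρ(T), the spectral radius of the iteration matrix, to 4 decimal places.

yes, ρ = 0.3261

Diagonal D = diag(46, -8, -51, -53, -20, -51); L, U strict lower/upper.
T_J = -D⁻¹(L+U): T[0,3] = -(-2)/(46) = +0.0435; T[0,0] = 0.
  T[0,:] = [+0.0000, -0.0870, -0.1087, +0.0435, +0.0870, +0.0652]
  T[1,:] = [+0.3750, +0.0000, +0.1250, +0.1250, +0.2500, +0.5000]
  T[2,:] = [+0.0784, +0.1176, +0.0000, +0.1176, -0.0196, +0.0588]
  T[3,:] = [-0.0189, -0.0566, -0.1132, +0.0000, -0.1132, +0.0943]
  T[4,:] = [-0.2500, +0.2000, -0.2000, +0.3000, +0.0000, +0.2000]
  T[5,:] = [+0.0588, +0.0980, +0.0980, +0.0392, +0.0980, +0.0000]
|λ(T)| sorted: 0.3261, 0.1932, 0.1932, 0.1671, 0.1671, 0.0410.
spectral radius ρ = 0.3261; 0.3261 < 1, so it converges for any x₀.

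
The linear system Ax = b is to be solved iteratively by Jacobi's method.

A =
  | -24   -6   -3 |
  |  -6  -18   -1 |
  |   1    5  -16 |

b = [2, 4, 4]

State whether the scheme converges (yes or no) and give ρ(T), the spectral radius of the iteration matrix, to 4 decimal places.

yes, ρ = 0.3189

Diagonal D = diag(-24, -18, -16); L, U strict lower/upper.
Jacobi T = -D⁻¹(L+U): T[2,1] = -(5)/(-16) = +0.3125; T[2,2] = 0.
  T[0,:] = [+0.0000 -0.2500 -0.1250]
  T[1,:] = [-0.3333 +0.0000 -0.0556]
  T[2,:] = [+0.0625 +0.3125 +0.0000]
moduli |λ_i(T)| = 0.3189, 0.2087, 0.2087.
ρ = 0.3189; 0.3189 < 1: convergent.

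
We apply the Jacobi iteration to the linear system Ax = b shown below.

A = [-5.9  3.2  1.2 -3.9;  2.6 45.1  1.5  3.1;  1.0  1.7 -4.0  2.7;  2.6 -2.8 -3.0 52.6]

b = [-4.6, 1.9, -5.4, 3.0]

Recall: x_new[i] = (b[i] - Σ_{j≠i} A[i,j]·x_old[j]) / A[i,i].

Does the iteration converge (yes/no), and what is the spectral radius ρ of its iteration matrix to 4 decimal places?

Write A = D+L+U with D = diag(-5.9, 45.1, -4, 52.6).
T_J = -D⁻¹(L+U): T[2,0] = -(1)/(-4) = +0.2500; T[2,2] = 0.
  T[0,:] = [+0.0000  +0.5424  +0.2034  -0.6610]
  T[1,:] = [-0.0576  +0.0000  -0.0333  -0.0687]
  T[2,:] = [+0.2500  +0.4250  +0.0000  +0.6750]
  T[3,:] = [-0.0494  +0.0532  +0.0570  +0.0000]
eigenvalue magnitudes: 0.3938, 0.2094, 0.2094, 0.1743.
ρ = 0.3938; 0.3938 < 1: convergent.

yes, ρ = 0.3938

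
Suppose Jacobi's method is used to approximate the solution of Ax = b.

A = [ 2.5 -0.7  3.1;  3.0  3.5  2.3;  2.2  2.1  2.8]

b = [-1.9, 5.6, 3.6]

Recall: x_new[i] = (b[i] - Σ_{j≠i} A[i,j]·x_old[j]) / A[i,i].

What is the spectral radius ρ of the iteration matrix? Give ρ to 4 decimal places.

A = D + L + U where D = diag(2.5, 3.5, 2.8).
Jacobi: T = -D⁻¹(L+U), T[1,0] = -(3)/(3.5) = -0.8571; T[1,1] = 0.
  T[0,:] = [+0.0000 +0.2800 -1.2400]
  T[1,:] = [-0.8571 +0.0000 -0.6571]
  T[2,:] = [-0.7857 -0.7500 +0.0000]
eigenvalue magnitudes: 1.3131, 0.7050, 0.7050.
ρ = 1.3131; 1.3131 > 1: divergent.

1.3131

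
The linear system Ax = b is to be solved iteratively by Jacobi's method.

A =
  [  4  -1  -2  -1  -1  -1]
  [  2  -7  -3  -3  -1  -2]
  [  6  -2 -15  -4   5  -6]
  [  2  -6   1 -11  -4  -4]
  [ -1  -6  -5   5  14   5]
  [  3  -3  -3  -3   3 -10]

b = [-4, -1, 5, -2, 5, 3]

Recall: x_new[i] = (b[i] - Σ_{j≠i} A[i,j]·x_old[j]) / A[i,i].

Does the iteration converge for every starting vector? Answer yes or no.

no

Split A = D + L + U, D = diag(4, -7, -15, -11, 14, -10).
T_J = -D⁻¹(L+U): T[4,1] = -(-6)/(14) = +0.4286; T[4,4] = 0.
  T[0,:] = [+0.0000  +0.2500  +0.5000  +0.2500  +0.2500  +0.2500]
  T[1,:] = [+0.2857  +0.0000  -0.4286  -0.4286  -0.1429  -0.2857]
  T[2,:] = [+0.4000  -0.1333  +0.0000  -0.2667  +0.3333  -0.4000]
  T[3,:] = [+0.1818  -0.5455  +0.0909  +0.0000  -0.3636  -0.3636]
  T[4,:] = [+0.0714  +0.4286  +0.3571  -0.3571  +0.0000  -0.3571]
  T[5,:] = [+0.3000  -0.3000  -0.3000  -0.3000  +0.3000  +0.0000]
|eigenvalues of T|: 1.2132, 0.5304, 0.5304, 0.3479, 0.3014, 0.3014.
spectral radius ρ = 1.2132; 1.2132 > 1, so it fails to converge.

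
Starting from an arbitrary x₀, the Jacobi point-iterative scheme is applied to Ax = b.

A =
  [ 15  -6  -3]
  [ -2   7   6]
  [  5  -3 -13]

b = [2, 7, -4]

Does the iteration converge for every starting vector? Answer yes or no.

A = D + L + U where D = diag(15, 7, -13).
T_J = -D⁻¹(L+U): T[0,2] = -(-3)/(15) = +0.2000; T[0,0] = 0.
  T[0,:] = [+0.0000 +0.4000 +0.2000]
  T[1,:] = [+0.2857 +0.0000 -0.8571]
  T[2,:] = [+0.3846 -0.2308 +0.0000]
|eigenvalues of T|: 0.7613, 0.4365, 0.4365.
spectral radius ρ = 0.7613; 0.7613 < 1 ⇒ converges.

yes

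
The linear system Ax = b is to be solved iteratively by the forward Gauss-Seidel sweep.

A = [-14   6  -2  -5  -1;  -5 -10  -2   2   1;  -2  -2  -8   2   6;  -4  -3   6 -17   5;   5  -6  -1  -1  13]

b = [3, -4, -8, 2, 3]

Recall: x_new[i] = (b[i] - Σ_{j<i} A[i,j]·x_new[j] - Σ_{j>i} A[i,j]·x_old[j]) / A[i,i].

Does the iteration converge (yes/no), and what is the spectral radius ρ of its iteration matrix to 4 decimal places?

Let D = diag(-14, -10, -8, -17, 13); L, U the strict triangles.
T_GS = -(D+L)⁻¹U: row 0 first, T[0,4] = -(-1)/(-14) = -0.0714; later rows by forward substitution.
  T[0,:] = [+0.0000  +0.4286  -0.1429  -0.3571  -0.0714]
  T[1,:] = [+0.0000  -0.2143  -0.1286  +0.3786  +0.1357]
  T[2,:] = [+0.0000  -0.0536  +0.0679  +0.2446  +0.7339]
  T[3,:] = [+0.0000  -0.0819  +0.0803  +0.1036  +0.5460]
  T[4,:] = [+0.0000  -0.2742  +0.0070  +0.3389  +0.1886]
|eigenvalues of T|: 0.5588, 0.3152, 0.1173, 0.1173, 0.0000.
spectral radius ρ = 0.5588; 0.5588 < 1 ⇒ converges.

yes, ρ = 0.5588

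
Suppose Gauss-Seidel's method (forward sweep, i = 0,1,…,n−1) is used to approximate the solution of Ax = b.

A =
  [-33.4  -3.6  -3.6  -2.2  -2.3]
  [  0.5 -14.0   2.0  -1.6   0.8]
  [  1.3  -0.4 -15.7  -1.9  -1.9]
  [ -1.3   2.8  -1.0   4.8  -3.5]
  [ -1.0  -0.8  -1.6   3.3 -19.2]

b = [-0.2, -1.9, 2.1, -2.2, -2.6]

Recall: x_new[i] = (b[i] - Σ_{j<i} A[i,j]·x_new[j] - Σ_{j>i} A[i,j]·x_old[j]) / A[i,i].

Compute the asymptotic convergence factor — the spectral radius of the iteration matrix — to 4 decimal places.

0.2591

A = D + L + U where D = diag(-33.4, -14, -15.7, 4.8, -19.2).
Gauss-Seidel: T = -(D+L)⁻¹U, row 0 first, T[0,1] = -(-3.6)/(-33.4) = -0.1078; later rows by forward substitution.
  T[0,:] = [+0.0000  -0.1078  -0.1078  -0.0659  -0.0689]
  T[1,:] = [+0.0000  -0.0038  +0.1390  -0.1166  +0.0547]
  T[2,:] = [+0.0000  -0.0088  -0.0125  -0.1235  -0.1281]
  T[3,:] = [+0.0000  -0.0288  -0.1129  +0.0245  +0.6519]
  T[4,:] = [+0.0000  +0.0016  -0.0185  +0.0228  +0.1240]
|λ(T)| sorted: 0.2591, 0.0954, 0.0715, 0.0400, 0.0000.
ρ = 0.2591; 0.2591 < 1 ⇒ converges.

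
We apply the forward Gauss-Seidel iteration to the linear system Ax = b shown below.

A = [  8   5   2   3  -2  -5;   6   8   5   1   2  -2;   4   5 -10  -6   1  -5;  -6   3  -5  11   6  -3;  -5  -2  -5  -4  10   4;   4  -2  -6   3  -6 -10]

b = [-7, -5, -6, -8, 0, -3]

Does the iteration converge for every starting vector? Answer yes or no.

Write A = D+L+U with D = diag(8, 8, -10, 11, 10, -10).
Gauss-Seidel: T = -(D+L)⁻¹U, row 0 first, T[0,4] = -(-2)/(8) = +0.2500; later rows by forward substitution.
  T[0,:] = [+0.0000 -0.6250 -0.2500 -0.3750 +0.2500 +0.6250]
  T[1,:] = [+0.0000 +0.4688 -0.4375 +0.1562 -0.4375 -0.2188]
  T[2,:] = [+0.0000 -0.0156 -0.3187 -0.6719 -0.0187 -0.3594]
  T[3,:] = [+0.0000 -0.4759 -0.1619 -0.5526 -0.2983 +0.5099]
  T[4,:] = [+0.0000 -0.4169 -0.4366 -0.7132 -0.0912 -0.1070]
  T[5,:] = [+0.0000 -0.2270 +0.3922 +0.4840 +0.1640 +0.7265]
|eigenvalues of T|: 1.2381, 0.7769, 0.7769, 0.1654, 0.1654, 0.0000.
ρ = 1.2381; 1.2381 > 1: divergent.

no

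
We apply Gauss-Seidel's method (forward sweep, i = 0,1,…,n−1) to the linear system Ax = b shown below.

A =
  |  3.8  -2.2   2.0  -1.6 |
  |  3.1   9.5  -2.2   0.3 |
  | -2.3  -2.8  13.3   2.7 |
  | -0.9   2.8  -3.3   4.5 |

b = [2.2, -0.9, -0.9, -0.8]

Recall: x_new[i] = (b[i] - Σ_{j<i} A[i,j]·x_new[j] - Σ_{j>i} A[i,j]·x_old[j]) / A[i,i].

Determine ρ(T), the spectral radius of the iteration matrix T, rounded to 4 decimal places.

Diagonal D = diag(3.8, 9.5, 13.3, 4.5); L, U strict lower/upper.
GS T = -(D+L)⁻¹U: row 0 first, T[0,2] = -(2)/(3.8) = -0.5263; later rows by forward substitution.
  T[0,:] = [+0.0000  +0.5789  -0.5263  +0.4211]
  T[1,:] = [+0.0000  -0.1889  +0.4033  -0.1690]
  T[2,:] = [+0.0000  +0.0603  -0.0061  -0.1658]
  T[3,:] = [+0.0000  +0.2776  -0.3607  +0.0678]
moduli |λ_i(T)| = 0.3281, 0.1288, 0.1288, 0.0000.
ρ = 0.3281; 0.3281 < 1: convergent.

0.3281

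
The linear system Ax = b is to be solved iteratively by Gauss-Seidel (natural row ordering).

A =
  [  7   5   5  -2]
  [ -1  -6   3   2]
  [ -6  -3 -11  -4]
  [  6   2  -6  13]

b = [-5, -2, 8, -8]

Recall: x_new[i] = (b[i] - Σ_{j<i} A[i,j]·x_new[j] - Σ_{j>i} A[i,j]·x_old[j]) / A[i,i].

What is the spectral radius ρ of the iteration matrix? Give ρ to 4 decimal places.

0.6691

Let D = diag(7, -6, -11, 13); L, U the strict triangles.
T_GS = -(D+L)⁻¹U: row 0 first, T[0,1] = -(5)/(7) = -0.7143; later rows by forward substitution.
  T[0,:] = [+0.0000 -0.7143 -0.7143 +0.2857]
  T[1,:] = [+0.0000 +0.1190 +0.6190 +0.2857]
  T[2,:] = [+0.0000 +0.3571 +0.2208 -0.5974]
  T[3,:] = [+0.0000 +0.4762 +0.3363 -0.4515]
eigenvalue magnitudes: 0.6691, 0.2993, 0.2993, 0.0000.
ρ = 0.6691; 0.6691 < 1, so it converges for any x₀.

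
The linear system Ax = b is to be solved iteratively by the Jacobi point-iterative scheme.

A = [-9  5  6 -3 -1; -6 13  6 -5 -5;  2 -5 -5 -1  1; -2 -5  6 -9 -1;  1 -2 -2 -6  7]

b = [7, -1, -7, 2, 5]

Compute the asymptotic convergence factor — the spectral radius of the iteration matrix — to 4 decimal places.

Write A = D+L+U with D = diag(-9, 13, -5, -9, 7).
Jacobi T = -D⁻¹(L+U): T[1,4] = -(-5)/(13) = +0.3846; T[1,1] = 0.
  T[0,:] = [+0.0000 +0.5556 +0.6667 -0.3333 -0.1111]
  T[1,:] = [+0.4615 +0.0000 -0.4615 +0.3846 +0.3846]
  T[2,:] = [+0.4000 -1.0000 +0.0000 -0.2000 +0.2000]
  T[3,:] = [-0.2222 -0.5556 +0.6667 +0.0000 -0.1111]
  T[4,:] = [-0.1429 +0.2857 +0.2857 +0.8571 +0.0000]
|eigenvalues of T|: 1.3012, 0.7945, 0.7945, 0.4477, 0.1224.
ρ = 1.3012; 1.3012 > 1 ⇒ diverges.

1.3012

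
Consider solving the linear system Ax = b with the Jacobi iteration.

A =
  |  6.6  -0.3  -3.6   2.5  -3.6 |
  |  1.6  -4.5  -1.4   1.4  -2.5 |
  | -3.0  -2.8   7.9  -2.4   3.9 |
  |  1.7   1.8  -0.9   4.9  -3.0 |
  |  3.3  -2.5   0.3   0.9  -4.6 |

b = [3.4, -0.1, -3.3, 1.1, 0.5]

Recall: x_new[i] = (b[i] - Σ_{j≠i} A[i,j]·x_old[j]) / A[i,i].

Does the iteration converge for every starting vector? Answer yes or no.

Split A = D + L + U, D = diag(6.6, -4.5, 7.9, 4.9, -4.6).
T_J = -D⁻¹(L+U): T[3,1] = -(1.8)/(4.9) = -0.3673; T[3,3] = 0.
  T[0,:] = [+0.0000  +0.0455  +0.5455  -0.3788  +0.5455]
  T[1,:] = [+0.3556  +0.0000  -0.3111  +0.3111  -0.5556]
  T[2,:] = [+0.3797  +0.3544  +0.0000  +0.3038  -0.4937]
  T[3,:] = [-0.3469  -0.3673  +0.1837  +0.0000  +0.6122]
  T[4,:] = [+0.7174  -0.5435  +0.0652  +0.1957  +0.0000]
|eigenvalues of T|: 1.2285, 0.5366, 0.5366, 0.2877, 0.0169.
spectral radius ρ = 1.2285; 1.2285 > 1 ⇒ diverges.

no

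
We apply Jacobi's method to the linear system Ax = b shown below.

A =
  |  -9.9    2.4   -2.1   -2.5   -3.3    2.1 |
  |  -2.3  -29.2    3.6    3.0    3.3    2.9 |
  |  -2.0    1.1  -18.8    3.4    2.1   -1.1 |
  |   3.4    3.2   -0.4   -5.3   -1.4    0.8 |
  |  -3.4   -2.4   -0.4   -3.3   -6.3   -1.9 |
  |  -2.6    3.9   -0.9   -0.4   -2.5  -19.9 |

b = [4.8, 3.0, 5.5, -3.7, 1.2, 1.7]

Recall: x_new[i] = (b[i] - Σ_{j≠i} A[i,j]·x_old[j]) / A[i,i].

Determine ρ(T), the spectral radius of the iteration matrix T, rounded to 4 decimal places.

Write A = D+L+U with D = diag(-9.9, -29.2, -18.8, -5.3, -6.3, -19.9).
Jacobi T = -D⁻¹(L+U): T[1,4] = -(3.3)/(-29.2) = +0.1130; T[1,1] = 0.
  T[0,:] = [+0.0000  +0.2424  -0.2121  -0.2525  -0.3333  +0.2121]
  T[1,:] = [-0.0788  +0.0000  +0.1233  +0.1027  +0.1130  +0.0993]
  T[2,:] = [-0.1064  +0.0585  +0.0000  +0.1809  +0.1117  -0.0585]
  T[3,:] = [+0.6415  +0.6038  -0.0755  +0.0000  -0.2642  +0.1509]
  T[4,:] = [-0.5397  -0.3810  -0.0635  -0.5238  +0.0000  -0.3016]
  T[5,:] = [-0.1307  +0.1960  -0.0452  -0.0201  -0.1256  +0.0000]
|eigenvalues of T|: 0.5375, 0.3849, 0.2977, 0.2977, 0.2196, 0.1101.
ρ(T) = max|λ| = 0.5375; 0.5375 < 1 ⇒ converges.

0.5375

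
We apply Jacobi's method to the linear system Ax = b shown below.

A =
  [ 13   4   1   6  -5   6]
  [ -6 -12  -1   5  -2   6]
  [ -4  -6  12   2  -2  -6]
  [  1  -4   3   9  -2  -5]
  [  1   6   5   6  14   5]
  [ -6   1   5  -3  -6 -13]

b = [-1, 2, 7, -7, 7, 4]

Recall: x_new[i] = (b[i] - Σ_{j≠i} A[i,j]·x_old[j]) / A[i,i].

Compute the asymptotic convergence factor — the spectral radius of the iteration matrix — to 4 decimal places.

Split A = D + L + U, D = diag(13, -12, 12, 9, 14, -13).
T_J = -D⁻¹(L+U): T[5,0] = -(-6)/(-13) = -0.4615; T[5,5] = 0.
  T[0,:] = [+0.0000, -0.3077, -0.0769, -0.4615, +0.3846, -0.4615]
  T[1,:] = [-0.5000, +0.0000, -0.0833, +0.4167, -0.1667, +0.5000]
  T[2,:] = [+0.3333, +0.5000, +0.0000, -0.1667, +0.1667, +0.5000]
  T[3,:] = [-0.1111, +0.4444, -0.3333, +0.0000, +0.2222, +0.5556]
  T[4,:] = [-0.0714, -0.4286, -0.3571, -0.4286, +0.0000, -0.3571]
  T[5,:] = [-0.4615, +0.0769, +0.3846, -0.2308, -0.4615, +0.0000]
|λ(T)| sorted: 1.2109, 0.7170, 0.7170, 0.3529, 0.3529, 0.3304.
ρ = 1.2109; 1.2109 > 1: divergent.

1.2109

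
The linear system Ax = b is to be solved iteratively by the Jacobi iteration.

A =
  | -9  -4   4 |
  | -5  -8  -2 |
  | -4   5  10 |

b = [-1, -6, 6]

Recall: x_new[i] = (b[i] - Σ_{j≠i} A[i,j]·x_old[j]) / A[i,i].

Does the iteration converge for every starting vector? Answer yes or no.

yes

Let D = diag(-9, -8, 10); L, U the strict triangles.
Jacobi T = -D⁻¹(L+U): T[2,1] = -(5)/(10) = -0.5000; T[2,2] = 0.
  T[0,:] = [+0.0000, -0.4444, +0.4444]
  T[1,:] = [-0.6250, +0.0000, -0.2500]
  T[2,:] = [+0.4000, -0.5000, +0.0000]
|eigenvalues of T|: 0.8872, 0.4546, 0.4546.
spectral radius ρ = 0.8872; 0.8872 < 1, so it converges for any x₀.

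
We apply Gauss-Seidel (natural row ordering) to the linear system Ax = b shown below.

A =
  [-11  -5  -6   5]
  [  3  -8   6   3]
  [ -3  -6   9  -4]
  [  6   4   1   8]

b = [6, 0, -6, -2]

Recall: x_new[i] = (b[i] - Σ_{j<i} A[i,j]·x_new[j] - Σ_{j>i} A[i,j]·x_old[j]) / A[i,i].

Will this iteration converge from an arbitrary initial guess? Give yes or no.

Split A = D + L + U, D = diag(-11, -8, 9, 8).
Gauss-Seidel: T = -(D+L)⁻¹U, row 0 first, T[0,1] = -(-5)/(-11) = -0.4545; later rows by forward substitution.
  T[0,:] = [+0.0000 -0.4545 -0.5455 +0.4545]
  T[1,:] = [+0.0000 -0.1705 +0.5455 +0.5455]
  T[2,:] = [+0.0000 -0.2652 +0.1818 +0.9596]
  T[3,:] = [+0.0000 +0.4593 +0.1136 -0.7336]
|λ(T)| sorted: 0.8643, 0.4405, 0.2985, 0.0000.
ρ(T) = max|λ| = 0.8643; 0.8643 < 1: convergent.

yes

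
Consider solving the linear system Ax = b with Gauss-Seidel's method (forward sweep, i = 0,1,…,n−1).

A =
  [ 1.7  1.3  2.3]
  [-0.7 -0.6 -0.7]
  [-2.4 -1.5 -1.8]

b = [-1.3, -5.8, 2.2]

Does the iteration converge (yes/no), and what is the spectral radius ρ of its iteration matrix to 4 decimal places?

A = D + L + U where D = diag(1.7, -0.6, -1.8).
GS T = -(D+L)⁻¹U: row 0 first, T[0,2] = -(2.3)/(1.7) = -1.3529; later rows by forward substitution.
  T[0,:] = [+0.0000  -0.7647  -1.3529]
  T[1,:] = [+0.0000  +0.8922  +0.4118]
  T[2,:] = [+0.0000  +0.2761  +1.4608]
moduli |λ_i(T)| = 1.6175, 0.7354, 0.0000.
ρ = 1.6175; 1.6175 > 1 ⇒ diverges.

no, ρ = 1.6175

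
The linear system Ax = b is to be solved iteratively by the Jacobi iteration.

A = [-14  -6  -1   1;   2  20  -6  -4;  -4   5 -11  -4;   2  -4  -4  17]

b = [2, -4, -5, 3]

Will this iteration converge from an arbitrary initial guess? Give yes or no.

yes

Write A = D+L+U with D = diag(-14, 20, -11, 17).
T_J = -D⁻¹(L+U): T[0,1] = -(-6)/(-14) = -0.4286; T[0,0] = 0.
  T[0,:] = [+0.0000  -0.4286  -0.0714  +0.0714]
  T[1,:] = [-0.1000  +0.0000  +0.3000  +0.2000]
  T[2,:] = [-0.3636  +0.4545  +0.0000  -0.3636]
  T[3,:] = [-0.1176  +0.2353  +0.2353  +0.0000]
|roots of det(T-λI)|: 0.5082, 0.2445, 0.2445, 0.0981.
ρ = 0.5082; 0.5082 < 1, so it converges for any x₀.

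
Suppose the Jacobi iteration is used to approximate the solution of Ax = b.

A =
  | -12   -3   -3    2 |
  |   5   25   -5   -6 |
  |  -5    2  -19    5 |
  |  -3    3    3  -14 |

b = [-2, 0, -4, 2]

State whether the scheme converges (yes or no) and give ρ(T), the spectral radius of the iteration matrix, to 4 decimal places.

Diagonal D = diag(-12, 25, -19, -14); L, U strict lower/upper.
T_J = -D⁻¹(L+U): T[2,3] = -(5)/(-19) = +0.2632; T[2,2] = 0.
  T[0,:] = [+0.0000  -0.2500  -0.2500  +0.1667]
  T[1,:] = [-0.2000  +0.0000  +0.2000  +0.2400]
  T[2,:] = [-0.2632  +0.1053  +0.0000  +0.2632]
  T[3,:] = [-0.2143  +0.2143  +0.2143  +0.0000]
|eigenvalues of T|: 0.5475, 0.2615, 0.2095, 0.0764.
ρ = 0.5475; 0.5475 < 1, so it converges for any x₀.

yes, ρ = 0.5475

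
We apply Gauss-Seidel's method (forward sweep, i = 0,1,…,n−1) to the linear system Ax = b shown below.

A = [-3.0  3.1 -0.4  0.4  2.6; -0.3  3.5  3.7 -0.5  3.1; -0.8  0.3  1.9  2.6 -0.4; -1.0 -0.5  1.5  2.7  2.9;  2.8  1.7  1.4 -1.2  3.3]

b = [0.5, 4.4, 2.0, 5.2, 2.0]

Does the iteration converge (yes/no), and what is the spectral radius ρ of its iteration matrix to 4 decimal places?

no, ρ = 1.5213

A = D + L + U where D = diag(-3, 3.5, 1.9, 2.7, 3.3).
Gauss-Seidel: T = -(D+L)⁻¹U, row 0 first, T[0,3] = -(0.4)/(-3) = +0.1333; later rows by forward substitution.
  T[0,:] = [+0.0000 +1.0333 -0.1333 +0.1333 +0.8667]
  T[1,:] = [+0.0000 +0.0886 -1.0686 +0.1543 -0.8114]
  T[2,:] = [+0.0000 +0.4211 +0.1126 -1.3366 +0.7036]
  T[3,:] = [+0.0000 +0.1652 -0.3098 +0.8205 -1.2942]
  T[4,:] = [+0.0000 -1.0410 +0.5032 +0.6728 -1.0864]
moduli |λ_i(T)| = 1.5213, 1.2339, 0.8519, 0.8519, 0.0000.
spectral radius ρ = 1.5213; 1.5213 > 1 ⇒ diverges.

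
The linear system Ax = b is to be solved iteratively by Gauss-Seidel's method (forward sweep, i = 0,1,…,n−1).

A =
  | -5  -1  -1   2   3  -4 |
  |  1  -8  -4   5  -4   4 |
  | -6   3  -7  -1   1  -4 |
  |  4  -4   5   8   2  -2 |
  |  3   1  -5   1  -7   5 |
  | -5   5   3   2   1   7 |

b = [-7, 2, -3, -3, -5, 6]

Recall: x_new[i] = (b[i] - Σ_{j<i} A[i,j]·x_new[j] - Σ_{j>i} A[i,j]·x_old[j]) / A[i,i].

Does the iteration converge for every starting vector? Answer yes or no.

no

Write A = D+L+U with D = diag(-5, -8, -7, 8, -7, 7).
Gauss-Seidel: T = -(D+L)⁻¹U, row 0 first, T[0,3] = -(2)/(-5) = +0.4000; later rows by forward substitution.
  T[0,:] = [+0.0000 -0.2000 -0.2000 +0.4000 +0.6000 -0.8000]
  T[1,:] = [+0.0000 -0.0250 -0.5250 +0.6750 -0.4250 +0.4000]
  T[2,:] = [+0.0000 +0.1607 -0.0536 -0.1964 -0.5536 +0.2857]
  T[3,:] = [+0.0000 -0.0129 -0.1290 +0.2603 -0.4165 +0.6714]
  T[4,:] = [+0.0000 -0.2059 -0.1409 +0.4453 +0.5323 +0.3204]
  T[5,:] = [+0.0000 -0.1608 +0.3121 -0.2502 +1.0123 -1.2172]
|roots of det(T-λI)|: 1.2683, 0.7180, 0.2337, 0.2337, 0.0366, 0.0000.
ρ(T) = max|λ| = 1.2683; 1.2683 > 1 ⇒ diverges.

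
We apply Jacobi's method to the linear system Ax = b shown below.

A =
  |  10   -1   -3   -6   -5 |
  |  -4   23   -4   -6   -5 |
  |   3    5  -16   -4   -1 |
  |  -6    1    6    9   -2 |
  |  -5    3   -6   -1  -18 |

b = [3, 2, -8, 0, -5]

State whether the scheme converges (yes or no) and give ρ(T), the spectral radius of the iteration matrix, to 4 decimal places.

yes, ρ = 0.8949

Split A = D + L + U, D = diag(10, 23, -16, 9, -18).
T_J = -D⁻¹(L+U): T[3,0] = -(-6)/(9) = +0.6667; T[3,3] = 0.
  T[0,:] = [+0.0000  +0.1000  +0.3000  +0.6000  +0.5000]
  T[1,:] = [+0.1739  +0.0000  +0.1739  +0.2609  +0.2174]
  T[2,:] = [+0.1875  +0.3125  +0.0000  -0.2500  -0.0625]
  T[3,:] = [+0.6667  -0.1111  -0.6667  +0.0000  +0.2222]
  T[4,:] = [-0.2778  +0.1667  -0.3333  -0.0556  +0.0000]
moduli |λ_i(T)| = 0.8949, 0.5410, 0.5410, 0.0853, 0.0853.
ρ = 0.8949; 0.8949 < 1 ⇒ converges.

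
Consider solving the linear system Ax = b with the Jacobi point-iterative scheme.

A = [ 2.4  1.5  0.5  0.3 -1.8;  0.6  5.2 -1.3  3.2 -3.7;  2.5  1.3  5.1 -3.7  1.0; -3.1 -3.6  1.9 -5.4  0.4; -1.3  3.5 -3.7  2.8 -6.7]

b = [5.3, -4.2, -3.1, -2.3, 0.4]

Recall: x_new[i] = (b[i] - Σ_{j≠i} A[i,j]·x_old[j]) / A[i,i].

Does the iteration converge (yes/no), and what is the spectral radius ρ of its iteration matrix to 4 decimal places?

no, ρ = 1.2610

A = D + L + U where D = diag(2.4, 5.2, 5.1, -5.4, -6.7).
T_J = -D⁻¹(L+U): T[0,3] = -(0.3)/(2.4) = -0.1250; T[0,0] = 0.
  T[0,:] = [+0.0000 -0.6250 -0.2083 -0.1250 +0.7500]
  T[1,:] = [-0.1154 +0.0000 +0.2500 -0.6154 +0.7115]
  T[2,:] = [-0.4902 -0.2549 +0.0000 +0.7255 -0.1961]
  T[3,:] = [-0.5741 -0.6667 +0.3519 +0.0000 +0.0741]
  T[4,:] = [-0.1940 +0.5224 -0.5522 +0.4179 +0.0000]
|eigenvalues of T|: 1.2610, 0.9940, 0.4734, 0.4574, 0.4574.
ρ(T) = max|λ| = 1.2610; 1.2610 > 1, so it fails to converge.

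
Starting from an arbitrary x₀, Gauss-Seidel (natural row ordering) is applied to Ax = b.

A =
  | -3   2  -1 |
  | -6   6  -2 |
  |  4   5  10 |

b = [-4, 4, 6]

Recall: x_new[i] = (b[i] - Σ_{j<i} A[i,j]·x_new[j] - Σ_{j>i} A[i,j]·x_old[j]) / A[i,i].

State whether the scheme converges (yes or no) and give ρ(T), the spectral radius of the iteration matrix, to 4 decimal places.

yes, ρ = 0.6667

Split A = D + L + U, D = diag(-3, 6, 10).
GS T = -(D+L)⁻¹U: row 0 first, T[0,2] = -(-1)/(-3) = -0.3333; later rows by forward substitution.
  T[0,:] = [+0.0000  +0.6667  -0.3333]
  T[1,:] = [+0.0000  +0.6667  -0.0000]
  T[2,:] = [+0.0000  -0.6000  +0.1333]
|roots of det(T-λI)|: 0.6667, 0.1333, 0.0000.
ρ(T) = max|λ| = 0.6667; 0.6667 < 1, so it converges for any x₀.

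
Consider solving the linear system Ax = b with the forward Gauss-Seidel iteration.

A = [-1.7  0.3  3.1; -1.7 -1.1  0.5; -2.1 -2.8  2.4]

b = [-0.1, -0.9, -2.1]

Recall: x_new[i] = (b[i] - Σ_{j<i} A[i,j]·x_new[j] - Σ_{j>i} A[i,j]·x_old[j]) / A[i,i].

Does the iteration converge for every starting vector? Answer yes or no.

Split A = D + L + U, D = diag(-1.7, -1.1, 2.4).
T_GS = -(D+L)⁻¹U: row 0 first, T[0,2] = -(3.1)/(-1.7) = +1.8235; later rows by forward substitution.
  T[0,:] = [+0.0000, +0.1765, +1.8235]
  T[1,:] = [+0.0000, -0.2727, -2.3636]
  T[2,:] = [+0.0000, -0.1638, -1.1620]
|λ(T)| sorted: 1.4821, 0.0474, 0.0000.
spectral radius ρ = 1.4821; 1.4821 > 1, so it fails to converge.

no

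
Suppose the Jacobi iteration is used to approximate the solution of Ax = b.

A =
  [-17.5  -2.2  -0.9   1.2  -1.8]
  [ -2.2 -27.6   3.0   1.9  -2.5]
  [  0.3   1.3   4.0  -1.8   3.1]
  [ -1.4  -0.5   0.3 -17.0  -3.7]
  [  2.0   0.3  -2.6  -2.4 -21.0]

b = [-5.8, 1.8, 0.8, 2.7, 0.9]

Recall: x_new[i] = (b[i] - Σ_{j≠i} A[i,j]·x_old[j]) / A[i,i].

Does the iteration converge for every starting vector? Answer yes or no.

Split A = D + L + U, D = diag(-17.5, -27.6, 4, -17, -21).
Jacobi T = -D⁻¹(L+U): T[2,0] = -(0.3)/(4) = -0.0750; T[2,2] = 0.
  T[0,:] = [+0.0000  -0.1257  -0.0514  +0.0686  -0.1029]
  T[1,:] = [-0.0797  +0.0000  +0.1087  +0.0688  -0.0906]
  T[2,:] = [-0.0750  -0.3250  +0.0000  +0.4500  -0.7750]
  T[3,:] = [-0.0824  -0.0294  +0.0176  +0.0000  -0.2176]
  T[4,:] = [+0.0952  +0.0143  -0.1238  -0.1143  +0.0000]
eigenvalue magnitudes: 0.3528, 0.2314, 0.0756, 0.0659, 0.0659.
ρ(T) = max|λ| = 0.3528; 0.3528 < 1: convergent.

yes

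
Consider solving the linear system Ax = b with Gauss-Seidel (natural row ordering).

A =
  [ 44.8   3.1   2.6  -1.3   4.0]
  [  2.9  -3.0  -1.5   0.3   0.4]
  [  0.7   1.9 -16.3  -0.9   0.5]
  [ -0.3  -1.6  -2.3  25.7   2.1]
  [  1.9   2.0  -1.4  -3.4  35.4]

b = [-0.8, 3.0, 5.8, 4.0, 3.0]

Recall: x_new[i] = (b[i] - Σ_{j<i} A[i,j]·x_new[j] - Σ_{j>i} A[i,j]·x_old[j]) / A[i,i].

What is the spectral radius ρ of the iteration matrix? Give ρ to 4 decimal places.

0.1566

Diagonal D = diag(44.8, -3, -16.3, 25.7, 35.4); L, U strict lower/upper.
T_GS = -(D+L)⁻¹U: row 0 first, T[0,1] = -(3.1)/(44.8) = -0.0692; later rows by forward substitution.
  T[0,:] = [+0.0000  -0.0692  -0.0580  +0.0290  -0.0893]
  T[1,:] = [+0.0000  -0.0669  -0.5561  +0.1281  +0.0470]
  T[2,:] = [+0.0000  -0.0108  -0.0673  -0.0390  +0.0323]
  T[3,:] = [+0.0000  -0.0059  -0.0413  +0.0048  -0.0769]
  T[4,:] = [+0.0000  +0.0065  +0.0279  -0.0099  -0.0040]
eigenvalue magnitudes: 0.1566, 0.0380, 0.0380, 0.0371, 0.0000.
spectral radius ρ = 0.1566; 0.1566 < 1, so it converges for any x₀.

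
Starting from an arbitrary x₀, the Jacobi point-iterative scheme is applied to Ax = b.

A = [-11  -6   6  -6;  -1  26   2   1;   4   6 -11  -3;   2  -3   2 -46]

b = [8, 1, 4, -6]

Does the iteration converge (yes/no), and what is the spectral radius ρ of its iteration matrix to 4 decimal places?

Write A = D+L+U with D = diag(-11, 26, -11, -46).
T_J = -D⁻¹(L+U): T[3,0] = -(2)/(-46) = +0.0435; T[3,3] = 0.
  T[0,:] = [+0.0000 -0.5455 +0.5455 -0.5455]
  T[1,:] = [+0.0385 +0.0000 -0.0769 -0.0385]
  T[2,:] = [+0.3636 +0.5455 +0.0000 -0.2727]
  T[3,:] = [+0.0435 -0.0652 +0.0435 +0.0000]
eigenvalue magnitudes: 0.3233, 0.2700, 0.2700, 0.1495.
ρ = 0.3233; 0.3233 < 1 ⇒ converges.

yes, ρ = 0.3233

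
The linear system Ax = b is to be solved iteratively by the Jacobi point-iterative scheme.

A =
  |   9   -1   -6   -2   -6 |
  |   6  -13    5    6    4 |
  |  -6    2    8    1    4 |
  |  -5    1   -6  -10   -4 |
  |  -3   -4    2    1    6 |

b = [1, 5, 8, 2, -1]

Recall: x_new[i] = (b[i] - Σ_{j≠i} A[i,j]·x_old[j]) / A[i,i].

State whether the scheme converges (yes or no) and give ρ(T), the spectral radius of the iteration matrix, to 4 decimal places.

Let D = diag(9, -13, 8, -10, 6); L, U the strict triangles.
T_J = -D⁻¹(L+U): T[2,4] = -(4)/(8) = -0.5000; T[2,2] = 0.
  T[0,:] = [+0.0000  +0.1111  +0.6667  +0.2222  +0.6667]
  T[1,:] = [+0.4615  +0.0000  +0.3846  +0.4615  +0.3077]
  T[2,:] = [+0.7500  -0.2500  +0.0000  -0.1250  -0.5000]
  T[3,:] = [-0.5000  +0.1000  -0.6000  +0.0000  -0.4000]
  T[4,:] = [+0.5000  +0.6667  -0.3333  -0.1667  +0.0000]
moduli |λ_i(T)| = 1.2323, 0.7207, 0.5264, 0.2891, 0.2743.
ρ = 1.2323; 1.2323 > 1, so it fails to converge.

no, ρ = 1.2323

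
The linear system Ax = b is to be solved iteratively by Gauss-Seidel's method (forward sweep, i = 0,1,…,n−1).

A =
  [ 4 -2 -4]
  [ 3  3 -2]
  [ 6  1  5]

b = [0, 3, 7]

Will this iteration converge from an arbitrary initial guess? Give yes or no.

no

Diagonal D = diag(4, 3, 5); L, U strict lower/upper.
T_GS = -(D+L)⁻¹U: row 0 first, T[0,2] = -(-4)/(4) = +1.0000; later rows by forward substitution.
  T[0,:] = [+0.0000  +0.5000  +1.0000]
  T[1,:] = [+0.0000  -0.5000  -0.3333]
  T[2,:] = [+0.0000  -0.5000  -1.1333]
moduli |λ_i(T)| = 1.3333, 0.3000, 0.0000.
ρ = 1.3333; 1.3333 > 1 ⇒ diverges.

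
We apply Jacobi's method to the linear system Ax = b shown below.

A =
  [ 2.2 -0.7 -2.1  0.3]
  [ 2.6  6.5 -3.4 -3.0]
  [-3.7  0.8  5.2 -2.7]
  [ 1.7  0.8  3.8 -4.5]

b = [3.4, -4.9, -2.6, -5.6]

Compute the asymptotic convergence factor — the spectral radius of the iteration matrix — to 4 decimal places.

Diagonal D = diag(2.2, 6.5, 5.2, -4.5); L, U strict lower/upper.
Jacobi: T = -D⁻¹(L+U), T[3,2] = -(3.8)/(-4.5) = +0.8444; T[3,3] = 0.
  T[0,:] = [+0.0000, +0.3182, +0.9545, -0.1364]
  T[1,:] = [-0.4000, +0.0000, +0.5231, +0.4615]
  T[2,:] = [+0.7115, -0.1538, +0.0000, +0.5192]
  T[3,:] = [+0.3778, +0.1778, +0.8444, +0.0000]
|roots of det(T-λI)|: 1.1269, 0.7508, 0.2170, 0.2170.
ρ = 1.1269; 1.1269 > 1: divergent.

1.1269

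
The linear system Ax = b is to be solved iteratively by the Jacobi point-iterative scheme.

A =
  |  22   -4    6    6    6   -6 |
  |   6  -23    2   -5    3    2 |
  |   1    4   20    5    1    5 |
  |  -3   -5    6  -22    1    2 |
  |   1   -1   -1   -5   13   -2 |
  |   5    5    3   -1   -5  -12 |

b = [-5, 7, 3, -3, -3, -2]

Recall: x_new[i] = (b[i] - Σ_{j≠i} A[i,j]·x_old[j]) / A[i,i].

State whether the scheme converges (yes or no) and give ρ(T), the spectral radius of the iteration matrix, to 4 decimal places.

yes, ρ = 0.6611

Diagonal D = diag(22, -23, 20, -22, 13, -12); L, U strict lower/upper.
Jacobi T = -D⁻¹(L+U): T[3,4] = -(1)/(-22) = +0.0455; T[3,3] = 0.
  T[0,:] = [+0.0000  +0.1818  -0.2727  -0.2727  -0.2727  +0.2727]
  T[1,:] = [+0.2609  +0.0000  +0.0870  -0.2174  +0.1304  +0.0870]
  T[2,:] = [-0.0500  -0.2000  +0.0000  -0.2500  -0.0500  -0.2500]
  T[3,:] = [-0.1364  -0.2273  +0.2727  +0.0000  +0.0455  +0.0909]
  T[4,:] = [-0.0769  +0.0769  +0.0769  +0.3846  +0.0000  +0.1538]
  T[5,:] = [+0.4167  +0.4167  +0.2500  -0.0833  -0.4167  +0.0000]
eigenvalue magnitudes: 0.6611, 0.4633, 0.4633, 0.3407, 0.3407, 0.0549.
ρ = 0.6611; 0.6611 < 1, so it converges for any x₀.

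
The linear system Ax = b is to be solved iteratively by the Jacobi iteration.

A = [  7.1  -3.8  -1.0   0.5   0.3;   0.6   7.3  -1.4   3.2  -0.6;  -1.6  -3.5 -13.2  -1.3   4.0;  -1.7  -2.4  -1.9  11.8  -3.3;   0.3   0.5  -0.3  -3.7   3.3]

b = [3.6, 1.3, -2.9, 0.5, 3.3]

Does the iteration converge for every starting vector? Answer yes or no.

Let D = diag(7.1, 7.3, -13.2, 11.8, 3.3); L, U the strict triangles.
T_J = -D⁻¹(L+U): T[3,4] = -(-3.3)/(11.8) = +0.2797; T[3,3] = 0.
  T[0,:] = [+0.0000, +0.5352, +0.1408, -0.0704, -0.0423]
  T[1,:] = [-0.0822, +0.0000, +0.1918, -0.4384, +0.0822]
  T[2,:] = [-0.1212, -0.2652, +0.0000, -0.0985, +0.3030]
  T[3,:] = [+0.1441, +0.2034, +0.1610, +0.0000, +0.2797]
  T[4,:] = [-0.0909, -0.1515, +0.0909, +1.1212, +0.0000]
|roots of det(T-λI)|: 0.6332, 0.5033, 0.4817, 0.4817, 0.1433.
spectral radius ρ = 0.6332; 0.6332 < 1, so it converges for any x₀.

yes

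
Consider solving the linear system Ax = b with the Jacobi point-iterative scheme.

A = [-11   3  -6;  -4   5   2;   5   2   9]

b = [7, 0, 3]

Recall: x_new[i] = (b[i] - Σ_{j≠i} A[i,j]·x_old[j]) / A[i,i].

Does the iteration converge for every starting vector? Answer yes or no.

Diagonal D = diag(-11, 5, 9); L, U strict lower/upper.
Jacobi: T = -D⁻¹(L+U), T[0,2] = -(-6)/(-11) = -0.5455; T[0,0] = 0.
  T[0,:] = [+0.0000  +0.2727  -0.5455]
  T[1,:] = [+0.8000  +0.0000  -0.4000]
  T[2,:] = [-0.5556  -0.2222  +0.0000]
moduli |λ_i(T)| = 0.8875, 0.5829, 0.3046.
ρ = 0.8875; 0.8875 < 1 ⇒ converges.

yes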